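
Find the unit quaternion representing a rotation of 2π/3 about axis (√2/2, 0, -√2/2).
0.5 + 0.6124i - 0.6124k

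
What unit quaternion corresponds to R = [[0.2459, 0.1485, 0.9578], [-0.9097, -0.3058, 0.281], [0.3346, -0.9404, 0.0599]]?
-0.5 + 0.6107i - 0.3116j + 0.5291k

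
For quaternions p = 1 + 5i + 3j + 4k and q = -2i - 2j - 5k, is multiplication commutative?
No: pq = 36 - 9i + 15j - 9k ≠ 36 + 5i - 19j - k = qp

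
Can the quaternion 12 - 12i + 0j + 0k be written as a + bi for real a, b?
Yes. The quaternion 12 - 12i has j- and k-coefficients y = z = 0, so it lies in the complex subalgebra spanned by 1 and i.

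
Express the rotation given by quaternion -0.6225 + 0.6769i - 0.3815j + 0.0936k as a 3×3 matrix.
[[0.6914, -0.3999, 0.6017], [-0.633, 0.0661, 0.7713], [-0.3483, -0.9142, -0.2075]]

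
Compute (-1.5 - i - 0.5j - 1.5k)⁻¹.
-0.2609 + 0.1739i + 0.087j + 0.2609k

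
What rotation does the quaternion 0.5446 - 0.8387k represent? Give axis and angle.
axis = (0, 0, -1), θ = 114°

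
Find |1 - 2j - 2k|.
3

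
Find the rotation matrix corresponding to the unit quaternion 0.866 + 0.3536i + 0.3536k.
[[0.7499, -0.6124, 0.2501], [0.6124, 0.4999, -0.6124], [0.2501, 0.6124, 0.7499]]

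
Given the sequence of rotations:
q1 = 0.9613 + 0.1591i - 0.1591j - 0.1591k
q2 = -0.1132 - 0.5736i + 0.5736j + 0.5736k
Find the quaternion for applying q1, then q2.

q2 · q1 = 0.165 - 0.5694i + 0.5694j + 0.5694k
0.165 - 0.5694i + 0.5694j + 0.5694k


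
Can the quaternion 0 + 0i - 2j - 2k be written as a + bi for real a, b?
No. The quaternion -2j - 2k has j-coefficient y = -2 and k-coefficient z = -2, not both zero, so it does not lie in the complex subalgebra spanned by 1 and i.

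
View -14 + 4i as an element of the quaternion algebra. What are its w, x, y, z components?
-14 + 4i + 0j + 0k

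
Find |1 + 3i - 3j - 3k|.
√28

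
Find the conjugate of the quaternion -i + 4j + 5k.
i - 4j - 5k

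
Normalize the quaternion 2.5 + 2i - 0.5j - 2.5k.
0.6108 + 0.4887i - 0.1222j - 0.6108k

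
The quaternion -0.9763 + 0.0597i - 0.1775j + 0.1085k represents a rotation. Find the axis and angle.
axis = (0.2758, -0.8201, 0.5013), θ = 335°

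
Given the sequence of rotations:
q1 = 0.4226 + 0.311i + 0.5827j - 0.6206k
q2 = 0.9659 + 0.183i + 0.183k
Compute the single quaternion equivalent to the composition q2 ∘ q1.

q2 · q1 = 0.4648 + 0.2711i + 0.7333j - 0.4155k
0.4648 + 0.2711i + 0.7333j - 0.4155k


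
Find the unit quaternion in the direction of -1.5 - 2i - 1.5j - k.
-0.4867 - 0.6489i - 0.4867j - 0.3244k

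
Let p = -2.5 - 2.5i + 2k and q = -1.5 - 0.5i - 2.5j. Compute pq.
2.5 + 10i + 5.25j + 3.25k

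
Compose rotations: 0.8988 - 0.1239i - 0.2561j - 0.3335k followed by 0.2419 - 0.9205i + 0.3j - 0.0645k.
0.1587 - 0.9739i - 0.0913j + 0.1343k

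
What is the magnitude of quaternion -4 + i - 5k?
√42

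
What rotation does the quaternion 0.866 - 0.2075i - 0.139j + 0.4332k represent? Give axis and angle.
axis = (-0.415, -0.278, 0.8663), θ = π/3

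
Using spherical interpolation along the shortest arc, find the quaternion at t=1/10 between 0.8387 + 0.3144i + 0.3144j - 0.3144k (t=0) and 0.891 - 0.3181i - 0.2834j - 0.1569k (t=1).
0.8792 + 0.2543i + 0.2583j - 0.3091k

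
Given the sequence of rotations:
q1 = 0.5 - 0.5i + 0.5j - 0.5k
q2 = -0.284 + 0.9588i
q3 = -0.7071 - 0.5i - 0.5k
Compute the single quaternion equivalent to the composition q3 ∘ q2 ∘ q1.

q2 · q1 = 0.3374 + 0.6214i + 0.3374j + 0.6214k
q3 · q2 · q1 = 0.3828 - 0.4394i - 0.2386j - 0.7768k
0.3828 - 0.4394i - 0.2386j - 0.7768k


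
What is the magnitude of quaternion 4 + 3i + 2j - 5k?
√54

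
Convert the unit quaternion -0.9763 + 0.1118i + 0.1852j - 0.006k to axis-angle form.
axis = (0.5166, 0.8558, -0.0277), θ = 335°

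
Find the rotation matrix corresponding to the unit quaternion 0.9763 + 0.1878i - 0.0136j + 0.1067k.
[[0.9769, -0.2135, 0.0135], [0.2032, 0.9067, -0.3696], [0.0666, 0.3638, 0.9291]]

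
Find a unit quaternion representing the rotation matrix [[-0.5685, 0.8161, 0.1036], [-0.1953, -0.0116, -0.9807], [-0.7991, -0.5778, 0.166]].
-0.3827 - 0.2632i - 0.5897j + 0.6607k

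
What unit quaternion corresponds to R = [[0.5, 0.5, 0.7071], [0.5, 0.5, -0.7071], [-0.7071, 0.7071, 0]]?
0.7071 + 0.5i + 0.5j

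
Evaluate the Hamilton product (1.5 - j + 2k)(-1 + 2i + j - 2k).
3.5 + 3i + 6.5j - 3k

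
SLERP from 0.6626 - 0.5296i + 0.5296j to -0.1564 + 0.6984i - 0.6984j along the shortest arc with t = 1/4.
0.5501 - 0.5905i + 0.5905j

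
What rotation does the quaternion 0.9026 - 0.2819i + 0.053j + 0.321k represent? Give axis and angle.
axis = (-0.6548, 0.1231, 0.7457), θ = 51°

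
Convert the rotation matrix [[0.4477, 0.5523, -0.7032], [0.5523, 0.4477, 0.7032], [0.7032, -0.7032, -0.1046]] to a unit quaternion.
0.6691 - 0.5255i - 0.5255j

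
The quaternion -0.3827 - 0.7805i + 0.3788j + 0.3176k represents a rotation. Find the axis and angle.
axis = (-0.8448, 0.41, 0.3438), θ = 5π/4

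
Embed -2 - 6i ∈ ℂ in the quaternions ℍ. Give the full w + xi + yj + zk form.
-2 - 6i + 0j + 0k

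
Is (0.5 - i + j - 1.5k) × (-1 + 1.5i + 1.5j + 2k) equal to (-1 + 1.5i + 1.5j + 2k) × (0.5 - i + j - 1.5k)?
No: pq = 2.5 + 6i - 0.5j - 0.5k ≠ 2.5 - 2.5i + 5.5k = qp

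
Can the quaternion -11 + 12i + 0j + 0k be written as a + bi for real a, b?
Yes. The quaternion -11 + 12i has j- and k-coefficients y = z = 0, so it lies in the complex subalgebra spanned by 1 and i.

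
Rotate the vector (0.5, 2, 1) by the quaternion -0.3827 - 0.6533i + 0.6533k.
(0.22, -2.164, 0.72)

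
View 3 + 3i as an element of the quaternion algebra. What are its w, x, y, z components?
3 + 3i + 0j + 0k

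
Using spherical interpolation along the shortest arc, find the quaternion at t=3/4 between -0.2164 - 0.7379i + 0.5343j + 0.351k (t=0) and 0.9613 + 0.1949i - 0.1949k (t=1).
-0.8647 - 0.3898i + 0.1651j + 0.2702k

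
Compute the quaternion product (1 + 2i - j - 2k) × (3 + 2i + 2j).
1 + 12i - 5j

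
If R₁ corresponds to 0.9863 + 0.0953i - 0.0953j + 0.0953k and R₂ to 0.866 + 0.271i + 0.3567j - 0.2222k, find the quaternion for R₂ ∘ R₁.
0.8835 + 0.3626i + 0.2223j - 0.1964k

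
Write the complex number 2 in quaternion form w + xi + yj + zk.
2 + 0i + 0j + 0k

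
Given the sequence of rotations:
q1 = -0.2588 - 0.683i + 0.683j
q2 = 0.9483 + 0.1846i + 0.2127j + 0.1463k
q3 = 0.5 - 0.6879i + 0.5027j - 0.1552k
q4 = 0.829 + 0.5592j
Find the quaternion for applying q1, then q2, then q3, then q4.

q2 · q1 = -0.2646 - 0.7954i + 0.4927j + 0.2335k
q3 · q2 · q1 = -0.8909 - 0.0218i + 0.3974j + 0.2187k
q4 · q3 · q2 · q1 = -0.9608 + 0.1042i - 0.1687j + 0.1935k
-0.9608 + 0.1042i - 0.1687j + 0.1935k


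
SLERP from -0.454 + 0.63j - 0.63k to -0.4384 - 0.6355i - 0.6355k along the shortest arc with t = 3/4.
-0.4816 - 0.5091i + 0.181j - 0.69k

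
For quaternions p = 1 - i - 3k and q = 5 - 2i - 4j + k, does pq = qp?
No: pq = 6 - 19i + 3j - 10k ≠ 6 + 5i - 11j - 18k = qp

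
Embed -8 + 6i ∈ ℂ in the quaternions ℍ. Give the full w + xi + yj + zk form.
-8 + 6i + 0j + 0k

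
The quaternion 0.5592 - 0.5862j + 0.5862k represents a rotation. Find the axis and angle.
axis = (0, -√2/2, √2/2), θ = 112°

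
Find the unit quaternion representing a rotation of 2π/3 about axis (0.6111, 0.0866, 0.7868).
0.5 + 0.5292i + 0.075j + 0.6814k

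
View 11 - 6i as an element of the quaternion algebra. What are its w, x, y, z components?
11 - 6i + 0j + 0k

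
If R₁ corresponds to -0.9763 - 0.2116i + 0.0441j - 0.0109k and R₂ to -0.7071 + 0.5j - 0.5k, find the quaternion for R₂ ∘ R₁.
0.6628 + 0.1662i - 0.4135j + 0.6017k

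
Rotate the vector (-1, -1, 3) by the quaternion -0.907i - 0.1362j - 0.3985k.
(1.276, 1.041, -2.879)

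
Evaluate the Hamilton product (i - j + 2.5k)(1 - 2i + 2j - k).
6.5 - 3i - 5j + 2.5k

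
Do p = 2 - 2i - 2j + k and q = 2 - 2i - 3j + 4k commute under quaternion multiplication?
No: pq = -10 - 13i - 4j + 12k ≠ -10 - 3i - 16j + 8k = qp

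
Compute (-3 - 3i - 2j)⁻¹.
-0.1364 + 0.1364i + 0.0909j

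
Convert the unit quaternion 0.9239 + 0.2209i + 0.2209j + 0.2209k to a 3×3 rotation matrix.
[[0.8048, -0.3106, 0.5058], [0.5058, 0.8048, -0.3106], [-0.3106, 0.5058, 0.8048]]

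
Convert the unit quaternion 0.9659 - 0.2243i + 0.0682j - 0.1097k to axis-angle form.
axis = (-0.8666, 0.2635, -0.4238), θ = π/6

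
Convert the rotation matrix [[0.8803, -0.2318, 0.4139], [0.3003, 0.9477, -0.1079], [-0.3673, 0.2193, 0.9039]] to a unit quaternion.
0.9659 + 0.0847i + 0.2022j + 0.1377k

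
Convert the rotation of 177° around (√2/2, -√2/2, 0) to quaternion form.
0.0262 + 0.7069i - 0.7069j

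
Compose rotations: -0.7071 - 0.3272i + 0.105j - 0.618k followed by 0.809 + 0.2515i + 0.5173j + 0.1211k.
-0.4692 - 0.7749i - 0.165j - 0.3899k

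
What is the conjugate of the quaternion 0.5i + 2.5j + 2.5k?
-0.5i - 2.5j - 2.5k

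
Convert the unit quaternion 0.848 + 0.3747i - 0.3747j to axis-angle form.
axis = (√2/2, -√2/2, 0), θ = 64°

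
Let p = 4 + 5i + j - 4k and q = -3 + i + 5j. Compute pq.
-22 + 9i + 13j + 36k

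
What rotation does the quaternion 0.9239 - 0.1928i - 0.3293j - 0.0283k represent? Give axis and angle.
axis = (-0.5039, -0.8606, -0.074), θ = π/4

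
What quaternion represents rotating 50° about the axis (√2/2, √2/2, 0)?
0.9063 + 0.2988i + 0.2988j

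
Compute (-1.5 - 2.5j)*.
-1.5 + 2.5j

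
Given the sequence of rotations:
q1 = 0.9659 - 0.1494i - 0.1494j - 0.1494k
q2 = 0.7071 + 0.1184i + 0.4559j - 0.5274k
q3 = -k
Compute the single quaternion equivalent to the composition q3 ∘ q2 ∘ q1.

q2 · q1 = 0.69 - 0.1382i + 0.4312j - 0.5646k
q3 · q2 · q1 = -0.5646 + 0.4312i + 0.1382j - 0.69k
-0.5646 + 0.4312i + 0.1382j - 0.69k


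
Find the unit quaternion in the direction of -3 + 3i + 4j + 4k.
-0.4243 + 0.4243i + 0.5657j + 0.5657k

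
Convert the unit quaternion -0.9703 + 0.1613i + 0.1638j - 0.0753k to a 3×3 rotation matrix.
[[0.935, -0.0933, -0.3422], [0.199, 0.9366, 0.2884], [0.2936, -0.3377, 0.8943]]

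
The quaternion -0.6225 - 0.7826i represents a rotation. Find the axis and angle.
axis = (-1, 0, 0), θ = 257°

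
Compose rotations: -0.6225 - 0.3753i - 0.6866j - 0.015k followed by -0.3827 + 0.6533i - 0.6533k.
0.4736 - 0.7116i + 0.5177j - 0.0361k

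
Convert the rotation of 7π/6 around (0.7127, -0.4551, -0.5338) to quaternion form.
-0.2588 + 0.6884i - 0.4396j - 0.5156k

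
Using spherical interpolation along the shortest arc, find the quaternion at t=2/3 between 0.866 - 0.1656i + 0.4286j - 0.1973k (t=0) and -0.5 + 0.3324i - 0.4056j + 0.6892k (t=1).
0.6542 - 0.2893i + 0.4335j - 0.5481k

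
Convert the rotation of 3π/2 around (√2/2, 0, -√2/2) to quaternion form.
-0.7071 + 0.5i - 0.5k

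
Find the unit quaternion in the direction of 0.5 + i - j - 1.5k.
0.2357 + 0.4714i - 0.4714j - 0.7071k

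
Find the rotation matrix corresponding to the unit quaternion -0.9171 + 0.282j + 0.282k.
[[0.6819, 0.5172, -0.5172], [-0.5172, 0.841, 0.159], [0.5172, 0.159, 0.841]]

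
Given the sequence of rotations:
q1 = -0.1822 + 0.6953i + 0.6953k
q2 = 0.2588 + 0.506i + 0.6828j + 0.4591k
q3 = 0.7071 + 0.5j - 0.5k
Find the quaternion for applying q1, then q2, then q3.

q2 · q1 = -0.7182 + 0.5625i - 0.157j - 0.3785k
q3 · q2 · q1 = -0.6186 + 0.13i - 0.7514j - 0.1898k
-0.6186 + 0.13i - 0.7514j - 0.1898k


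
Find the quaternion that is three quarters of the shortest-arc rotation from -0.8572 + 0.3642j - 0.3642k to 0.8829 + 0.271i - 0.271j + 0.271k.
-0.8841 - 0.2046i + 0.297j - 0.297k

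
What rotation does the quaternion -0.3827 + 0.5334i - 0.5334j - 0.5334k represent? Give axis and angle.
axis = (√3/3, -√3/3, -√3/3), θ = 5π/4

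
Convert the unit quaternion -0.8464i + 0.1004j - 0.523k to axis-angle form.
axis = (-0.8464, 0.1004, -0.523), θ = π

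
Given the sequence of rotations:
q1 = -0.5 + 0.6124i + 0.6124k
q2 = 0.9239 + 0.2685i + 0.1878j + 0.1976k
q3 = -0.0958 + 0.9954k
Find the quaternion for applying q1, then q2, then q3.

q2 · q1 = -0.7474 + 0.5466i - 0.1373j + 0.352k
q3 · q2 · q1 = -0.2788 + 0.0843i + 0.5572j - 0.7777k
-0.2788 + 0.0843i + 0.5572j - 0.7777k


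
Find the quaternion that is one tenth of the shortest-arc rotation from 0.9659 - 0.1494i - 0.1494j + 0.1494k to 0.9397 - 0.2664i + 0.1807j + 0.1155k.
0.9688 - 0.1622i - 0.1166j + 0.1468k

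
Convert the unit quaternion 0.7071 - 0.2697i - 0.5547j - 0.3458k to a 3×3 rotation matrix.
[[0.1455, 0.7882, -0.5979], [-0.1898, 0.6154, 0.765], [0.971, 0.0022, 0.2391]]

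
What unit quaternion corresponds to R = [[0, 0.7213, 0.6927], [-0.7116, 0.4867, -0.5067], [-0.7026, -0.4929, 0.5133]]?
0.7071 + 0.0049i + 0.4933j - 0.5066k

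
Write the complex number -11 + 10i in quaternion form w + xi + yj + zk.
-11 + 10i + 0j + 0k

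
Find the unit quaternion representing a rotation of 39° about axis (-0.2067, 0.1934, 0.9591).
0.9426 - 0.069i + 0.0646j + 0.3202k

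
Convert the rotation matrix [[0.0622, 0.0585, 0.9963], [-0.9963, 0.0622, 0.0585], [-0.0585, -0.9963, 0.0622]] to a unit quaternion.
0.5447 - 0.4842i + 0.4842j - 0.4842k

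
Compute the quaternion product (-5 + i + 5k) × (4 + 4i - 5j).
-24 + 9i + 45j + 15k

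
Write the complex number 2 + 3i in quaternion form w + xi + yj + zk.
2 + 3i + 0j + 0k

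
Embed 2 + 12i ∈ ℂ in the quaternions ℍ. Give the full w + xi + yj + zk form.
2 + 12i + 0j + 0k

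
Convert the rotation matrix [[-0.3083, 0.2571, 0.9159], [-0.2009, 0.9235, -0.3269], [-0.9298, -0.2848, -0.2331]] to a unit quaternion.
0.5878 + 0.0179i + 0.785j - 0.1948k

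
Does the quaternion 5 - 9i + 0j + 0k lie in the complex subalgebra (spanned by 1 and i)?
Yes. The quaternion 5 - 9i has j- and k-coefficients y = z = 0, so it lies in the complex subalgebra spanned by 1 and i.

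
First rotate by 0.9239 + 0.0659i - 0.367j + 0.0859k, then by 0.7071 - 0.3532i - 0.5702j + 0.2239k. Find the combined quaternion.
0.4481 - 0.2465i - 0.7412j + 0.4348k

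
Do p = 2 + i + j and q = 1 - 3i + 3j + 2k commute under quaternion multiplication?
No: pq = 2 - 3i + 5j + 10k ≠ 2 - 7i + 9j - 2k = qp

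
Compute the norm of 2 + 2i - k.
3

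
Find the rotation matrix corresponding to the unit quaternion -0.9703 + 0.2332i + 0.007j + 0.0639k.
[[0.9917, 0.1273, 0.0162], [-0.1207, 0.8831, 0.4534], [0.0434, -0.4517, 0.8911]]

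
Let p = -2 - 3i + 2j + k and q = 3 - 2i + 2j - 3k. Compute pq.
-13 - 13i - 9j + 7k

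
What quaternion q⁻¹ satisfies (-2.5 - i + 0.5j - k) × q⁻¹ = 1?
-0.2941 + 0.1176i - 0.0588j + 0.1176k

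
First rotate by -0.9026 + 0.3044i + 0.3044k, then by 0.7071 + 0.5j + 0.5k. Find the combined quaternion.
-0.7904 + 0.3674i - 0.2991j - 0.3883k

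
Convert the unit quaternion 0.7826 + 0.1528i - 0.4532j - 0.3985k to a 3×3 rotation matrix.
[[0.2716, 0.4852, -0.8311], [-0.7622, 0.6357, 0.122], [0.5876, 0.6004, 0.5425]]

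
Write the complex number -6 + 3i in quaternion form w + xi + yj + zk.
-6 + 3i + 0j + 0k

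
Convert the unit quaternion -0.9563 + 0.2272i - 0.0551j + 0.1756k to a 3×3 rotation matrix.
[[0.9323, 0.3108, 0.1852], [-0.3609, 0.8351, 0.4152], [-0.0256, -0.4539, 0.8907]]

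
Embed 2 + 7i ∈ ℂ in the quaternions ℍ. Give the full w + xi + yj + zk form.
2 + 7i + 0j + 0k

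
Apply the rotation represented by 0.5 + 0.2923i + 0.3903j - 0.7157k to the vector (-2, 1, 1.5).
(1.56, -0.497, 2.138)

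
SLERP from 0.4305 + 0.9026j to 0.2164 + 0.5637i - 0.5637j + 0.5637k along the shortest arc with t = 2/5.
0.1946 - 0.2734i + 0.9015j - 0.2734k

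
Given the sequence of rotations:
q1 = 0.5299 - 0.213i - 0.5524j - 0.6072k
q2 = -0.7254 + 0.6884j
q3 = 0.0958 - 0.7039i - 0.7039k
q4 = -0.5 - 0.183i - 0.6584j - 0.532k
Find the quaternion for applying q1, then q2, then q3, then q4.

q2 · q1 = -0.0041 - 0.2635i + 0.7655j + 0.5871k
q3 · q2 · q1 = 0.2274 + 0.5165i + 0.6721j - 0.4797k
q4 · q3 · q2 · q1 = 0.1681 + 0.3735i - 0.8483j + 0.3359k
0.1681 + 0.3735i - 0.8483j + 0.3359k


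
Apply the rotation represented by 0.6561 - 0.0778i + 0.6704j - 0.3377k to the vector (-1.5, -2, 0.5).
(-0.021, -0.874, 2.395)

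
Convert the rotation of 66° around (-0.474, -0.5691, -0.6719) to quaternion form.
0.8387 - 0.2582i - 0.31j - 0.3659k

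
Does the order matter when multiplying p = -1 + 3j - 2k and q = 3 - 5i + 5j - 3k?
Yes: pq = -24 + 6i + 14j + 12k ≠ -24 + 4i - 6j - 18k = qp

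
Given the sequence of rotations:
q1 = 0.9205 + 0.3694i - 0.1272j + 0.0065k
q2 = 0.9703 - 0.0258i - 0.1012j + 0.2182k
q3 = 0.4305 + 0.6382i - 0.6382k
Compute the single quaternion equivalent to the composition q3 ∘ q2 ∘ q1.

q2 · q1 = 0.8884 + 0.3618i - 0.1358j + 0.2478k
q3 · q2 · q1 = 0.3097 + 0.6361i - 0.4475j - 0.547k
0.3097 + 0.6361i - 0.4475j - 0.547k


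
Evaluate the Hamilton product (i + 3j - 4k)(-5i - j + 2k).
16 + 2i + 18j + 14k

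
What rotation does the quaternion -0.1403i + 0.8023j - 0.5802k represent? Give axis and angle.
axis = (-0.1403, 0.8023, -0.5802), θ = π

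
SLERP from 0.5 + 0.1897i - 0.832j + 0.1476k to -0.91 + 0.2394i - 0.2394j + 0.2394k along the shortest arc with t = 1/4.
0.7553 + 0.0837i - 0.6483j + 0.0467k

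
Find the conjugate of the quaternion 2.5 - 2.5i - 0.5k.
2.5 + 2.5i + 0.5k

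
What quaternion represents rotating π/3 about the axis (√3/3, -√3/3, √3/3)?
0.866 + 0.2887i - 0.2887j + 0.2887k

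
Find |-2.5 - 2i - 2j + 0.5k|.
3.808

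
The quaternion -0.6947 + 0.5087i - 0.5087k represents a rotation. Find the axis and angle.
axis = (√2/2, 0, -√2/2), θ = 268°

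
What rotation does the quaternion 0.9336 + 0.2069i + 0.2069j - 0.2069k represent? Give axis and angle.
axis = (√3/3, √3/3, -√3/3), θ = 42°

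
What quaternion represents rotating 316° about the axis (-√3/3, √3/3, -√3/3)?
-0.9272 - 0.2163i + 0.2163j - 0.2163k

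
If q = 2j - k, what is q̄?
-2j + k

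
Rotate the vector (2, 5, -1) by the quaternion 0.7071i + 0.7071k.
(-1, -5, 2)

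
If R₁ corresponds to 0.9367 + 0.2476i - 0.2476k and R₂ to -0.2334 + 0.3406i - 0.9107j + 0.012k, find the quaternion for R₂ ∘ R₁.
-0.3 + 0.4867i - 0.7657j + 0.2945k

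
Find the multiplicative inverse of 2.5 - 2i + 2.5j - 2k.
0.122 + 0.0976i - 0.122j + 0.0976k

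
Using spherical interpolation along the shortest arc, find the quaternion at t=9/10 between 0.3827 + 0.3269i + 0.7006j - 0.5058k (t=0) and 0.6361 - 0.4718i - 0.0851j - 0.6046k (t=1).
0.6533 - 0.4051i + 0.0104j - 0.6395k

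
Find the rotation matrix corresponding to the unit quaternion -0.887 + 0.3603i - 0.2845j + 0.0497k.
[[0.8332, -0.1168, 0.5405], [-0.2932, 0.7354, 0.6109], [-0.4689, -0.6675, 0.5785]]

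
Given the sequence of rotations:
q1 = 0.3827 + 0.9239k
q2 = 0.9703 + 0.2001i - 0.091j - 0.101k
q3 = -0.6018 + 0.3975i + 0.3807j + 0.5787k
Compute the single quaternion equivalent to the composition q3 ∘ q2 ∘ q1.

q2 · q1 = 0.4646 - 0.0075i - 0.2197j + 0.8578k
q3 · q2 · q1 = -0.6894 + 0.6429i - 0.0362j - 0.3318k
-0.6894 + 0.6429i - 0.0362j - 0.3318k


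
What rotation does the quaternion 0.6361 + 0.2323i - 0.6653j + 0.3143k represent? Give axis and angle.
axis = (0.3011, -0.8622, 0.4073), θ = 101°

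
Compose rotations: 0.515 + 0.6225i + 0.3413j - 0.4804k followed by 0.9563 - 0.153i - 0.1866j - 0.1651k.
0.5721 + 0.6625i + 0.054j - 0.4805k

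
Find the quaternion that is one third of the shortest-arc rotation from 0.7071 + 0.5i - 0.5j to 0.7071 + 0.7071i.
0.7314 + 0.5894i - 0.3429j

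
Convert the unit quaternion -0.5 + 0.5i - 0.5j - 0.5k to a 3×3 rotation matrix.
[[0, -1, 0], [0, 0, 1], [-1, 0, 0]]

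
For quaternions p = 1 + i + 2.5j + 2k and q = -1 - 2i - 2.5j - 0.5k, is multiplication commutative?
No: pq = 8.25 + 0.75i - 8.5j ≠ 8.25 - 6.75i - 1.5j - 5k = qp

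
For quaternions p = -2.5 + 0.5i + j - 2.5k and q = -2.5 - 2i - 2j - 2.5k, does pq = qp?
No: pq = 3 - 3.75i + 8.75j + 13.5k ≠ 3 + 11.25i - 3.75j + 11.5k = qp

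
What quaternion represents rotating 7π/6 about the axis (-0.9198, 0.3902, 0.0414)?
-0.2588 - 0.8885i + 0.3769j + 0.04k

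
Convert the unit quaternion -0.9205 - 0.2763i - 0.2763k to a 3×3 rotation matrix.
[[0.8473, -0.5087, 0.1527], [0.5087, 0.6946, -0.5087], [0.1527, 0.5087, 0.8473]]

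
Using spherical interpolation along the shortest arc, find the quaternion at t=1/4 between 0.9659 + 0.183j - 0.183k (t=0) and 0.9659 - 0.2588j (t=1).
0.9875 + 0.0725j - 0.1396k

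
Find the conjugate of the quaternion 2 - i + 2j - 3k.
2 + i - 2j + 3k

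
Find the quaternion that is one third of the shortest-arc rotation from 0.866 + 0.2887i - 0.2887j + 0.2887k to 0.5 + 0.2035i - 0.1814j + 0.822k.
0.7812 + 0.2736i - 0.2657j + 0.4943k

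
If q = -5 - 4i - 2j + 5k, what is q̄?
-5 + 4i + 2j - 5k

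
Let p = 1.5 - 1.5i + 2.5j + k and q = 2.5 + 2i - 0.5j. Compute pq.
8 - 0.25i + 7.5j - 1.75k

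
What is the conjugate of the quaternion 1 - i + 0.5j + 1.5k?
1 + i - 0.5j - 1.5k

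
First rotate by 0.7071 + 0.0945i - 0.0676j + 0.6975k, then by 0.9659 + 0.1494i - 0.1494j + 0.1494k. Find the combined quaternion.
0.5546 + 0.1028i - 0.261j + 0.7834k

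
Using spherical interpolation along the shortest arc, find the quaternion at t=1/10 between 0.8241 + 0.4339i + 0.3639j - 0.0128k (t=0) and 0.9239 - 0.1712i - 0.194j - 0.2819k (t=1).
0.8682 + 0.3816i + 0.3142j - 0.0442k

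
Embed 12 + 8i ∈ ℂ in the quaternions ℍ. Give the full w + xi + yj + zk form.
12 + 8i + 0j + 0k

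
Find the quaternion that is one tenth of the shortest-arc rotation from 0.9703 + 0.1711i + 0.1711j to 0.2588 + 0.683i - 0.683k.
0.9508 + 0.2493i + 0.1618j - 0.0875k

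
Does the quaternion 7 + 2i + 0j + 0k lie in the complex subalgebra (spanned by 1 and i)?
Yes. The quaternion 7 + 2i has j- and k-coefficients y = z = 0, so it lies in the complex subalgebra spanned by 1 and i.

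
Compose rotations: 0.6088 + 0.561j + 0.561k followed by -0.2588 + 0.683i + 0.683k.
-0.5407 + 0.0326i - 0.5283j + 0.6538k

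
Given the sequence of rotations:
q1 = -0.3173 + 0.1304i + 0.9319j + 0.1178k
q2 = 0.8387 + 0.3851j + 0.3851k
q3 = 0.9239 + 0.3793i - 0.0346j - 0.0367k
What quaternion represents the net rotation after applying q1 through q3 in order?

q2 · q1 = -0.6704 - 0.2041i + 0.7096j - 0.0736k
q3 · q2 · q1 = -0.5201 - 0.4143i + 0.7142j + 0.2187k
-0.5201 - 0.4143i + 0.7142j + 0.2187k


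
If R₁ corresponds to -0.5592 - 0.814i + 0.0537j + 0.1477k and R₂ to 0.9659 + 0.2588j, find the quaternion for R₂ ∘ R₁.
-0.554 - 0.748i - 0.0929j + 0.3533k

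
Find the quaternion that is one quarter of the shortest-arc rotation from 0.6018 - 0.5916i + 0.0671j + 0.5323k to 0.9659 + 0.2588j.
0.7597 - 0.474i + 0.1281j + 0.4264k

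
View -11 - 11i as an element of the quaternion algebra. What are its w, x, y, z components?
-11 - 11i + 0j + 0k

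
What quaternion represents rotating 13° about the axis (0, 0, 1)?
0.9936 + 0.1132k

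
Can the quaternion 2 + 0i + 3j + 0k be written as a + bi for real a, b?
No. The quaternion 2 + 3j has j-coefficient y = 3 and k-coefficient z = 0, not both zero, so it does not lie in the complex subalgebra spanned by 1 and i.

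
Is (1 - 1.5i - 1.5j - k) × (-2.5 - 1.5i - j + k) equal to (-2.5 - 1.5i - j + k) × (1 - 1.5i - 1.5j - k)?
No: pq = -5.25 - 0.25i + 5.75j + 2.75k ≠ -5.25 + 4.75i - 0.25j + 4.25k = qp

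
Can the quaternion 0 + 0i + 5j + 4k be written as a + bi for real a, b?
No. The quaternion 5j + 4k has j-coefficient y = 5 and k-coefficient z = 4, not both zero, so it does not lie in the complex subalgebra spanned by 1 and i.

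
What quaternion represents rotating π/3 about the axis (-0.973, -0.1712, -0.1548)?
0.866 - 0.4865i - 0.0856j - 0.0774k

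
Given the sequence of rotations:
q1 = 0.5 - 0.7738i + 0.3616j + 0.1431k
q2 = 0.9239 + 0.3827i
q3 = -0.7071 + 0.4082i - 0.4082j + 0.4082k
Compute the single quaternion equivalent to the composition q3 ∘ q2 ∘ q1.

q2 · q1 = 0.7581 - 0.5236i + 0.2793j + 0.2706k
q3 · q2 · q1 = -0.3188 + 0.4552i - 0.8311j + 0.0184k
-0.3188 + 0.4552i - 0.8311j + 0.0184k


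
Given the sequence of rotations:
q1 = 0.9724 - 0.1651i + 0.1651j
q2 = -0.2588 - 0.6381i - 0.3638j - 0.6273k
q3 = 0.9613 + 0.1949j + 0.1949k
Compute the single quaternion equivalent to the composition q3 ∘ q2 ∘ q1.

q2 · q1 = -0.2969 - 0.4742i - 0.2929j - 0.7754k
q3 · q2 · q1 = -0.0772 - 0.5499i - 0.4319j - 0.7108k
-0.0772 - 0.5499i - 0.4319j - 0.7108k


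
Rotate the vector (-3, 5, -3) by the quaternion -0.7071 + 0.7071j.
(3, 5, -3)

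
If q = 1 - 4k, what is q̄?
1 + 4k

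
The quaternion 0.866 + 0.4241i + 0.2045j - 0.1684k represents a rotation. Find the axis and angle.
axis = (0.8481, 0.409, -0.3368), θ = π/3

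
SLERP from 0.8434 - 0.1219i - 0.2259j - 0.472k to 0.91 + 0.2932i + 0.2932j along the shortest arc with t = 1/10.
0.8797 - 0.0793i - 0.1751j - 0.4349k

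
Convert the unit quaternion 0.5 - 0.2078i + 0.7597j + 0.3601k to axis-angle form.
axis = (-0.2399, 0.8772, 0.4158), θ = 2π/3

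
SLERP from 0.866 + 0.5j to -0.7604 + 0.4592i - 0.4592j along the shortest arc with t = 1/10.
0.8641 - 0.0477i + 0.501j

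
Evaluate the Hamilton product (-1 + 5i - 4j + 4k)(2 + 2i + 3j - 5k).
20 + 16i + 22j + 36k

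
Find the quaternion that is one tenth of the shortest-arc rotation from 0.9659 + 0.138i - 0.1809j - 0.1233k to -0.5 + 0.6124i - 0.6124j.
0.9876 + 0.05i - 0.0909j - 0.1176k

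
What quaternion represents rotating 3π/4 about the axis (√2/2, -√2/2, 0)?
0.3827 + 0.6533i - 0.6533j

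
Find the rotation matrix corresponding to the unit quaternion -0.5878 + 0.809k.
[[-0.309, 0.9511, 0], [-0.9511, -0.309, 0], [0, 0, 1]]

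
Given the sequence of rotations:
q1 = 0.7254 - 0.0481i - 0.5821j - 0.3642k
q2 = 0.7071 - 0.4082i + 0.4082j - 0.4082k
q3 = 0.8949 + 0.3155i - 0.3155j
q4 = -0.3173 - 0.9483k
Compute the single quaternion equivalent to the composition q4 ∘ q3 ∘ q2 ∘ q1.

q2 · q1 = 0.5822 - 0.7164i - 0.2445j - 0.2964k
q3 · q2 · q1 = 0.6699 - 0.3639i - 0.309j - 0.5684k
q4 · q3 · q2 · q1 = -0.7516 - 0.1776i + 0.4431j - 0.4549k
-0.7516 - 0.1776i + 0.4431j - 0.4549k


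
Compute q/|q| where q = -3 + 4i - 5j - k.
-0.4201 + 0.5601i - 0.7001j - 0.14k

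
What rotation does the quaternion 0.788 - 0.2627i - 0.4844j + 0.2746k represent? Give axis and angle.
axis = (-0.4267, -0.7868, 0.446), θ = 76°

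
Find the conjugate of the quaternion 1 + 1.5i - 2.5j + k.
1 - 1.5i + 2.5j - k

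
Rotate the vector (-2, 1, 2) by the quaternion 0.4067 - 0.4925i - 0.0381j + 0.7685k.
(-1.795, -1.307, 2.017)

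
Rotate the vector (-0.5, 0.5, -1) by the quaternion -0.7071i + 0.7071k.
(1, -0.5, 0.5)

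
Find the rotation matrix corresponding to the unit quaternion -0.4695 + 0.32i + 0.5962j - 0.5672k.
[[-0.3543, -0.151, -0.9228], [0.9142, 0.1518, -0.3758], [0.1968, -0.9768, 0.0843]]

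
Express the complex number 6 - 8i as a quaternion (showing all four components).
6 - 8i + 0j + 0k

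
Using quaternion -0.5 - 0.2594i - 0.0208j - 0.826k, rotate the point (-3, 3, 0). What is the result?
(-1.349, -4.008, -0.342)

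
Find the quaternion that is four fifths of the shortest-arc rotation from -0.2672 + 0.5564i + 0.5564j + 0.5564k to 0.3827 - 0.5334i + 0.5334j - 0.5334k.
-0.4012 + 0.6053i - 0.3262j + 0.6053k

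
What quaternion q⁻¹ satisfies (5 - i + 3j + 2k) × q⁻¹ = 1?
0.1282 + 0.0256i - 0.0769j - 0.0513k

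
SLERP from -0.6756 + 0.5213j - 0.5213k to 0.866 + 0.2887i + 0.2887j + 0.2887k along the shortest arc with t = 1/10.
-0.7274 - 0.0336i + 0.4498j - 0.5171k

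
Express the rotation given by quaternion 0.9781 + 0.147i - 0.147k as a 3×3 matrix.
[[0.9568, 0.2876, -0.0432], [-0.2876, 0.9136, -0.2876], [-0.0432, 0.2876, 0.9568]]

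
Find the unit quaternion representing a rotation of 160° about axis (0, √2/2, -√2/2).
0.1736 + 0.6964j - 0.6964k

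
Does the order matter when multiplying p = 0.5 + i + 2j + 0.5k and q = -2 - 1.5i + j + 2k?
Yes: pq = -2.5 + 0.75i - 6.25j + 4k ≠ -2.5 - 6.25i - 0.75j - 4k = qp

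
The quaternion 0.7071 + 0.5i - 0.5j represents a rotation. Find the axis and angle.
axis = (√2/2, -√2/2, 0), θ = π/2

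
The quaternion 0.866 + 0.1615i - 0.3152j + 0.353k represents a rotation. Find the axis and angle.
axis = (0.323, -0.6303, 0.7059), θ = π/3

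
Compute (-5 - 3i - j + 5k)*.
-5 + 3i + j - 5k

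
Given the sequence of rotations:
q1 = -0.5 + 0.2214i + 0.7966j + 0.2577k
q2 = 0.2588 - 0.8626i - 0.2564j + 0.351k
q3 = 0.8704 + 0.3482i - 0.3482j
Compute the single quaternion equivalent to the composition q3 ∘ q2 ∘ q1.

q2 · q1 = 0.1754 + 0.1429i + 0.6344j - 0.7392k
q3 · q2 · q1 = 0.3238 + 0.4428i + 0.7485j - 0.3727k
0.3238 + 0.4428i + 0.7485j - 0.3727k


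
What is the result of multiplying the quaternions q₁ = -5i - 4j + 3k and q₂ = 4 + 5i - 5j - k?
8 - i - 6j + 57k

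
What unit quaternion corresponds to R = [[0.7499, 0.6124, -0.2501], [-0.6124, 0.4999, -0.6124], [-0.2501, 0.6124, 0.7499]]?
0.866 + 0.3536i - 0.3536k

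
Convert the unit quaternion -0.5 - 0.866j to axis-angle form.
axis = (0, -1, 0), θ = 4π/3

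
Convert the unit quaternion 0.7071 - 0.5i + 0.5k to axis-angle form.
axis = (-√2/2, 0, √2/2), θ = π/2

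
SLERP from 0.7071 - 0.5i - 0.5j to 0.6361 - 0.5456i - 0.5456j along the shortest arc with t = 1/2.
0.6724 - 0.5234i - 0.5234j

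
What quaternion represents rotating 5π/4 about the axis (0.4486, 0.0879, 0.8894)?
-0.3827 + 0.4145i + 0.0812j + 0.8217k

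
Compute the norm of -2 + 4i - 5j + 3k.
√54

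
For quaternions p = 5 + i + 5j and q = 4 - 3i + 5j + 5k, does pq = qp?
No: pq = -2 + 14i + 40j + 45k ≠ -2 - 36i + 50j + 5k = qp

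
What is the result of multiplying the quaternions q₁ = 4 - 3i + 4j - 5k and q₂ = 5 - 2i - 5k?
-11 - 43i + 15j - 37k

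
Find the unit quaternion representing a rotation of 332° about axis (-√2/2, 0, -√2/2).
-0.9703 - 0.1711i - 0.1711k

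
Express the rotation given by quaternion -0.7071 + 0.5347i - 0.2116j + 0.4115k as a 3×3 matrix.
[[0.5718, 0.3557, 0.7393], [-0.8082, 0.0895, 0.582], [0.1408, -0.9303, 0.3386]]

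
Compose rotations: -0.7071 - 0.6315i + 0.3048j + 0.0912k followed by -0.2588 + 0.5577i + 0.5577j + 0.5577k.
0.3143 - 0.35i - 0.8763j + 0.1042k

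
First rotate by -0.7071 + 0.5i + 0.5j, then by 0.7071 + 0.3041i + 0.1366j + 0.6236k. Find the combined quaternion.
-0.7203 - 0.1733i + 0.5688j - 0.3572k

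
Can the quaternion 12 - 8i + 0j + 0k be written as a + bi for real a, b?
Yes. The quaternion 12 - 8i has j- and k-coefficients y = z = 0, so it lies in the complex subalgebra spanned by 1 and i.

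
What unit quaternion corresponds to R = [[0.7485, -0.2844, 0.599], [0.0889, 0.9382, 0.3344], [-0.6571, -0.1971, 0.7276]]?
0.9239 - 0.1438i + 0.3399j + 0.101k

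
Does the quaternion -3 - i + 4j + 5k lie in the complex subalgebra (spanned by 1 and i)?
No. The quaternion -3 - i + 4j + 5k has j-coefficient y = 4 and k-coefficient z = 5, not both zero, so it does not lie in the complex subalgebra spanned by 1 and i.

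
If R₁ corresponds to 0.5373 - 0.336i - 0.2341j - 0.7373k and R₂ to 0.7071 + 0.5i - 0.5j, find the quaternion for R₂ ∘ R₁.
0.4309 + 0.3997i - 0.0655j - 0.8064k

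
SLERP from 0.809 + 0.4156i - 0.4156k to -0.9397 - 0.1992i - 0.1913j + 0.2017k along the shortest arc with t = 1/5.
0.8455 + 0.3763i + 0.0392j - 0.3768k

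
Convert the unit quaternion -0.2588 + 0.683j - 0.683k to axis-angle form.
axis = (0, √2/2, -√2/2), θ = 7π/6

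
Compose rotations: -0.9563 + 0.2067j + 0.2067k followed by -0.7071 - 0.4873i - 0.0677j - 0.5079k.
0.7952 + 0.557i + 0.0193j + 0.2388k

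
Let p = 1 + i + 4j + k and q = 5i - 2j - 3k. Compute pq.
6 - 5i + 6j - 25k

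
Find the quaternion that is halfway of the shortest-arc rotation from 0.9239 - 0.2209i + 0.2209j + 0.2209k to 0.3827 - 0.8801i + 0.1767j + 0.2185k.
0.7225 - 0.6088i + 0.2199j + 0.243k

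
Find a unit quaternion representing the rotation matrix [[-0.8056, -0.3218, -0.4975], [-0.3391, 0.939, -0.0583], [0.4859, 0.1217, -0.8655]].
-0.2588 - 0.1739i + 0.95j + 0.0167k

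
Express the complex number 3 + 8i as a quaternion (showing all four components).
3 + 8i + 0j + 0k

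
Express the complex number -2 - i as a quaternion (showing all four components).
-2 - i + 0j + 0k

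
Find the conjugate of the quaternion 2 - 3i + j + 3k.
2 + 3i - j - 3k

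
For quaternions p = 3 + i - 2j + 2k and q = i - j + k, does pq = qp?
No: pq = -5 + 3i - 2j + 4k ≠ -5 + 3i - 4j + 2k = qp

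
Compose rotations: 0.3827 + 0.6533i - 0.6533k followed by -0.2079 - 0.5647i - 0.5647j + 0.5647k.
0.6583 + 0.017i - 0.2161j + 0.7209k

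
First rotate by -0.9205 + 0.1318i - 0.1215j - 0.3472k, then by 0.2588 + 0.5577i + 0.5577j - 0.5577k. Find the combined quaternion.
-0.4376 - 0.7406i - 0.4247j + 0.2822k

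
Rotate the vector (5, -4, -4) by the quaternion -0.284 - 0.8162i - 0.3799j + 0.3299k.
(0.529, 7.221, -2.139)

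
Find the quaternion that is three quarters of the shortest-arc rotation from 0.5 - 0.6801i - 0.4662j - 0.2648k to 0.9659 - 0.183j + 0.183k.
0.9338 - 0.2016i - 0.287j + 0.0703k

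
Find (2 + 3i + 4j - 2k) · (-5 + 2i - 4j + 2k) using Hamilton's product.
4 - 11i - 38j - 6k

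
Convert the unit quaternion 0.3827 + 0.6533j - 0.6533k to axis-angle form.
axis = (0, √2/2, -√2/2), θ = 3π/4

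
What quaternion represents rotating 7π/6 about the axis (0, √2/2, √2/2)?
-0.2588 + 0.683j + 0.683k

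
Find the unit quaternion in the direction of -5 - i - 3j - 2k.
-0.8006 - 0.1601i - 0.4804j - 0.3203k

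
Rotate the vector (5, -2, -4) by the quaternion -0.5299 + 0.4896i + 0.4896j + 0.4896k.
(-1.633, -4.273, 4.906)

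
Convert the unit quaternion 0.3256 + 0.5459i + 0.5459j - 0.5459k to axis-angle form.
axis = (√3/3, √3/3, -√3/3), θ = 142°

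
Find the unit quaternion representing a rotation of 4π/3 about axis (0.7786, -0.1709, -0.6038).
-0.5 + 0.6743i - 0.148j - 0.5229k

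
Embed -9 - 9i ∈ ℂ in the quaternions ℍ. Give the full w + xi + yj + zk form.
-9 - 9i + 0j + 0k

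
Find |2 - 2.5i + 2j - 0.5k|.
3.808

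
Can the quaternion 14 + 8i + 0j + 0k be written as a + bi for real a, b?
Yes. The quaternion 14 + 8i has j- and k-coefficients y = z = 0, so it lies in the complex subalgebra spanned by 1 and i.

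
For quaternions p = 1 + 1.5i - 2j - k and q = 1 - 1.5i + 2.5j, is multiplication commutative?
No: pq = 8.25 + 2.5i + 2j - 0.25k ≠ 8.25 - 2.5i - j - 1.75k = qp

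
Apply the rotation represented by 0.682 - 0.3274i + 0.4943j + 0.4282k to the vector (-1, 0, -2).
(-0.932, -2, 0.361)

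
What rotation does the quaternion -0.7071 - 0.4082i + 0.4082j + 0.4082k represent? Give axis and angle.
axis = (-√3/3, √3/3, √3/3), θ = 3π/2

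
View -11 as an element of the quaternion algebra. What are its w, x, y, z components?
-11 + 0i + 0j + 0k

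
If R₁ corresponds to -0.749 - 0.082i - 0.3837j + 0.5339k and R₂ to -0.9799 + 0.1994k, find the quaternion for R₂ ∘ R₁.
0.6275 + 0.1569i + 0.3596j - 0.6725k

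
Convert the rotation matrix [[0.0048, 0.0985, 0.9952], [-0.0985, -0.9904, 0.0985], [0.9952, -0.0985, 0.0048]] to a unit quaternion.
-0.0698 + 0.7054i + 0.7054k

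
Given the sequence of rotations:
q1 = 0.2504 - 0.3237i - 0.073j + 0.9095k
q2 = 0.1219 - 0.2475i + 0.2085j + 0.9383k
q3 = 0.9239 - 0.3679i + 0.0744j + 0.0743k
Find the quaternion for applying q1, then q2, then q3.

q2 · q1 = -0.8878 + 0.1567i - 0.0353j + 0.4314k
q3 · q2 · q1 = -0.792 + 0.5061i + 0.0717j + 0.3339k
-0.792 + 0.5061i + 0.0717j + 0.3339k


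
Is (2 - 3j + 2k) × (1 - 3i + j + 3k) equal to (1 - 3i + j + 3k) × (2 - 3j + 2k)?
No: pq = -1 - 17i - 7j - k ≠ -1 + 5i + 5j + 17k = qp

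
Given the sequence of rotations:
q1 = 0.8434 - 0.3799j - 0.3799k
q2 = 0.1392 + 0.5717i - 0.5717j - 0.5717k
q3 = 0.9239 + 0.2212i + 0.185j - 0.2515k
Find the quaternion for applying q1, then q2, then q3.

q2 · q1 = -0.317 + 0.4822i - 0.3179j - 0.7522k
q3 · q2 · q1 = -0.5299 + 0.1563i - 0.3072j - 0.7748k
-0.5299 + 0.1563i - 0.3072j - 0.7748k


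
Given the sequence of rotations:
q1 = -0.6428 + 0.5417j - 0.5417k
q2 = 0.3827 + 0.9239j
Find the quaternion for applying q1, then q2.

q2 · q1 = -0.7465 - 0.5005i - 0.3866j - 0.2073k
-0.7465 - 0.5005i - 0.3866j - 0.2073k


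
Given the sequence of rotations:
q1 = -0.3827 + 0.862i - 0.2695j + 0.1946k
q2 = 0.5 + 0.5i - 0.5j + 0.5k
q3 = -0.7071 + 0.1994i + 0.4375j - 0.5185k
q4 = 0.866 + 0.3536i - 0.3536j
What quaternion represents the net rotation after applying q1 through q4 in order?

q2 · q1 = -0.8544 + 0.2771i + 0.3903j + 0.2022k
q3 · q2 · q1 = 0.483 - 0.0755i - 0.8338j + 0.2566k
q4 · q3 · q2 · q1 = 0.1501 + 0.0147i - 0.9836j - 0.0993k
0.1501 + 0.0147i - 0.9836j - 0.0993k


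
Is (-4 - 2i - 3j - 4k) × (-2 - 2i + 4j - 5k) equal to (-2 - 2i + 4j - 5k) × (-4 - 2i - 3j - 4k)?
No: pq = -4 + 43i - 12j + 14k ≠ -4 - 19i - 8j + 42k = qp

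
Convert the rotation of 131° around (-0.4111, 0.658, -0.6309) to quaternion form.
0.4147 - 0.3741i + 0.5988j - 0.5741k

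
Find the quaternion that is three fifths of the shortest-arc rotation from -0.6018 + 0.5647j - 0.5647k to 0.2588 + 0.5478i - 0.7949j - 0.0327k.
-0.4455 - 0.363i + 0.7838j - 0.2354k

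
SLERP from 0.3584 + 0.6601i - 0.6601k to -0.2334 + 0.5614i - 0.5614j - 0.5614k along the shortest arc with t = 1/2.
0.0687 + 0.6709i - 0.3083j - 0.6709k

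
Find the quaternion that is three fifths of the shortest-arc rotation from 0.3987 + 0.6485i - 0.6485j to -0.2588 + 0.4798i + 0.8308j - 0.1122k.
0.3851 - 0.0174i - 0.9192j + 0.0802k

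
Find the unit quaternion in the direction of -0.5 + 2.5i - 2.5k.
-0.14 + 0.7001i - 0.7001k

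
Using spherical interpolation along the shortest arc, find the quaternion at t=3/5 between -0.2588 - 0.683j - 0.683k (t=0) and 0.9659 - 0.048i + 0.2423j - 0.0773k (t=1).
-0.8115 + 0.034i - 0.5098j - 0.2837k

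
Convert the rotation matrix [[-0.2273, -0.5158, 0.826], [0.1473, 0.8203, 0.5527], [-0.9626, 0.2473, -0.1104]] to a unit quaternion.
0.6088 - 0.1254i + 0.7345j + 0.2723k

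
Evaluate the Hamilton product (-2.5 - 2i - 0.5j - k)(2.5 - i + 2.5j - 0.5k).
-7.5 + 0.25i - 7.5j - 6.75k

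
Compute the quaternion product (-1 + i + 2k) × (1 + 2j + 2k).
-5 - 3i - 4j + 2k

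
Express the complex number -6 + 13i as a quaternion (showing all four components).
-6 + 13i + 0j + 0k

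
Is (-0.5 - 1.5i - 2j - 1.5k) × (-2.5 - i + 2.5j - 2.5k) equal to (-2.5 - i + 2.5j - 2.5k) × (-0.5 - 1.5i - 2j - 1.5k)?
No: pq = 1 + 13i + 1.5j - 0.75k ≠ 1 - 4.5i + 6j + 10.75k = qp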